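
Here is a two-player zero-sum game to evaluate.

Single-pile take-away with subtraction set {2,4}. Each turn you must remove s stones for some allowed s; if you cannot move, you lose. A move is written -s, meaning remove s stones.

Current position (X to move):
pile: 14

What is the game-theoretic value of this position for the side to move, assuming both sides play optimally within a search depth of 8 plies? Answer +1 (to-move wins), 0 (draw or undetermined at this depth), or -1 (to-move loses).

[14] X move#1: -2:+1/12*, -4:-1/10
[12] O move#2: -2:-1/10*, -4:-1/8
[10] X move#3: -2:-1/8, -4:+1/6*
[6] O move#4: -2:-1/4*, -4:-1/2
[4] X move#5: -2:-1/2, -4:+1/0*
[0] end (terminal -1, O#6); searched 14 to 8

value(14, X) = +1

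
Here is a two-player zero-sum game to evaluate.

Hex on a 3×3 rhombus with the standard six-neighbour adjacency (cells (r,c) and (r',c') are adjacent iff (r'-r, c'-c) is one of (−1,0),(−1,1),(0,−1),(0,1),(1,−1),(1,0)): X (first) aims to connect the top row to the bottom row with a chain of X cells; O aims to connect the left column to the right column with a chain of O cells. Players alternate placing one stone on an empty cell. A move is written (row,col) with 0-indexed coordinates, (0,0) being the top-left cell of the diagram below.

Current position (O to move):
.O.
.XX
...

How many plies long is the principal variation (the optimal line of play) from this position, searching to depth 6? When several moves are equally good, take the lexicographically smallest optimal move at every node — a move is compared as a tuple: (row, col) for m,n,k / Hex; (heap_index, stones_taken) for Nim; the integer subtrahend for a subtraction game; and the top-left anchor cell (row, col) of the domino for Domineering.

PV length from [.O./.XX/...]: 3 plies

[.O./.XX/...] O move#1: (0,0):-1/OO./.XX/..., (0,2):+1/.OO/.XX/...*, (1,0):-1/.O./OXX/..., (2,0):-1/.O./.XX/O.., (2,1):-1/.O./.XX/.O., (2,2):-1/.O./.XX/..O
[.OO/.XX/...] X move#2: (0,0):-1/XOO/.XX/...*, (1,0):-1/.OO/XXX/..., (2,0):-1/.OO/.XX/X.., (2,1):-1/.OO/.XX/.X., (2,2):-1/.OO/.XX/..X
[XOO/.XX/...] O move#3: (1,0):+1/XOO/OXX/...*, (2,0):-1/XOO/.XX/O.., (2,1):-1/XOO/.XX/.O., (2,2):-1/XOO/.XX/..O
[XOO/OXX/...] end (terminal -1, X#4); searched .O./.XX/... to 6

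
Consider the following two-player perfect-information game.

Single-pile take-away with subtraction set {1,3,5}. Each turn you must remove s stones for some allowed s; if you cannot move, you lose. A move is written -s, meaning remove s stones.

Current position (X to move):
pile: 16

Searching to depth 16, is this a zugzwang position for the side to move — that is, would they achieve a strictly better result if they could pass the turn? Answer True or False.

ply 1, X at 16 | -1=-1→15*; -3=-1→13; -5=-1→11
ply 2, O at 15 | -1=+1→14*; -3=+1→12; -5=+1→10
ply 3, X at 14 | -1=-1→13*; -3=-1→11; -5=-1→9
ply 4, O at 13 | -1=+1→12*; -3=+1→10; -5=+1→8
ply 5, X at 12 | -1=-1→11*; -3=-1→9; -5=-1→7
ply 6, O at 11 | -1=+1→10*; -3=+1→8; -5=+1→6
ply 7, X at 10 | -1=-1→9*; -3=-1→7; -5=-1→5
ply 8, O at 9 | -1=+1→8*; -3=+1→6; -5=+1→4
ply 9, X at 8 | -1=-1→7*; -3=-1→5; -5=-1→3
ply 10, O at 7 | -1=+1→6*; -3=+1→4; -5=+1→2
ply 11, X at 6 | -1=-1→5*; -3=-1→3; -5=-1→1
ply 12, O at 5 | -1=+1→4*; -3=+1→2; -5=+1→0
ply 13, X at 4 | -1=-1→3*; -3=-1→1
ply 14, O at 3 | -1=+1→2*; -3=+1→0
ply 15, X at 2 | -1=-1→1*
ply 16, O at 1 | -1=+1→0*
ply 17: 0 is terminal -1 (X); from 16 depth 16
suppose X passes — search the same position with O to move:
pass> ply 1, O at 16 | -1=-1→15*; -3=-1→13; -5=-1→11
pass> ply 2, X at 15 | -1=+1→14*; -3=+1→12; -5=+1→10
pass> ply 3, O at 14 | -1=-1→13*; -3=-1→11; -5=-1→9
pass> ply 4, X at 13 | -1=+1→12*; -3=+1→10; -5=+1→8
pass> ply 5, O at 12 | -1=-1→11*; -3=-1→9; -5=-1→7
pass> ply 6, X at 11 | -1=+1→10*; -3=+1→8; -5=+1→6
pass> ply 7, O at 10 | -1=-1→9*; -3=-1→7; -5=-1→5
pass> ply 8, X at 9 | -1=+1→8*; -3=+1→6; -5=+1→4
pass> ply 9, O at 8 | -1=-1→7*; -3=-1→5; -5=-1→3
pass> ply 10, X at 7 | -1=+1→6*; -3=+1→4; -5=+1→2
pass> ply 11, O at 6 | -1=-1→5*; -3=-1→3; -5=-1→1
pass> ply 12, X at 5 | -1=+1→4*; -3=+1→2; -5=+1→0
pass> ply 13, O at 4 | -1=-1→3*; -3=-1→1
pass> ply 14, X at 3 | -1=+1→2*; -3=+1→0
pass> ply 15, O at 2 | -1=-1→1*
pass> ply 16, X at 1 | -1=+1→0*
pass> ply 17: 0 is terminal -1 (O); from 16 depth 16
for X: play -1, pass +1

zugzwang(16, X) = True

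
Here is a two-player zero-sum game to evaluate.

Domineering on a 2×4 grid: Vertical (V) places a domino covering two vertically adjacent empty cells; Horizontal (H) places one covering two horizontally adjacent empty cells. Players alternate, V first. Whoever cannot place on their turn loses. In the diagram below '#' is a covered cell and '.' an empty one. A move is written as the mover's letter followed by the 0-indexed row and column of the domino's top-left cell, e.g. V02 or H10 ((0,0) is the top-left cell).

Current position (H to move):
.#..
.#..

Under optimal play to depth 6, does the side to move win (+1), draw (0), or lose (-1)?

value(.#../.#.., H) = +1

ply 1, H at .#../.#.. | H02=+1→.###/.#..*; H12=+1→.#../.###
ply 2, V at .###/.#.. | V00=-1→####/##..*
ply 3, H at ####/##.. | H12=+1→####/####*
ply 4: ####/#### is terminal -1 (V); from .#../.#.. depth 6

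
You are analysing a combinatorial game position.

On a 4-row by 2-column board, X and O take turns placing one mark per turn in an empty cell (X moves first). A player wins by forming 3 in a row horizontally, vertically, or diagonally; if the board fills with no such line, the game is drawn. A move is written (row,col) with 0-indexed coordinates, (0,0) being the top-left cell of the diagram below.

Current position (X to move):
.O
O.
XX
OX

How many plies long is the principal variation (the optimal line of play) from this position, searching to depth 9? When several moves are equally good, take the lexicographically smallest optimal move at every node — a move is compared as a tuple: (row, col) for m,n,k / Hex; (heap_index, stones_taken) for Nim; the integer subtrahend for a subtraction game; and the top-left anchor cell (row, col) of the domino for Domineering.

PV length from [.O/O./XX/OX]: 1 ply

ply 1, X at .O/O./XX/OX | (0,0)=+0→XO/O./XX/OX; (1,1)=+1→.O/OX/XX/OX*
ply 2: .O/OX/XX/OX is terminal -1 (O); from .O/O./XX/OX depth 9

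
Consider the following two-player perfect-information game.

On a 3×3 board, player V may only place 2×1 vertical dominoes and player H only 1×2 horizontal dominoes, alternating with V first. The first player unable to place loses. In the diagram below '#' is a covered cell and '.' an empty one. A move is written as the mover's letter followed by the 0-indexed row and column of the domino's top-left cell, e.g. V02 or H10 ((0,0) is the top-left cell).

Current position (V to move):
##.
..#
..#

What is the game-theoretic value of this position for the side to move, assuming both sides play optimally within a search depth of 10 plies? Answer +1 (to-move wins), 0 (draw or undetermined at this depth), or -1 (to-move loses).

[##./..#/..#] V move#1: V10:+1/##./#.#/#.#*, V11:+1/##./.##/.##
[##./#.#/#.#] end (terminal -1, H#2); searched ##./..#/..# to 10

value(##./..#/..#, V) = +1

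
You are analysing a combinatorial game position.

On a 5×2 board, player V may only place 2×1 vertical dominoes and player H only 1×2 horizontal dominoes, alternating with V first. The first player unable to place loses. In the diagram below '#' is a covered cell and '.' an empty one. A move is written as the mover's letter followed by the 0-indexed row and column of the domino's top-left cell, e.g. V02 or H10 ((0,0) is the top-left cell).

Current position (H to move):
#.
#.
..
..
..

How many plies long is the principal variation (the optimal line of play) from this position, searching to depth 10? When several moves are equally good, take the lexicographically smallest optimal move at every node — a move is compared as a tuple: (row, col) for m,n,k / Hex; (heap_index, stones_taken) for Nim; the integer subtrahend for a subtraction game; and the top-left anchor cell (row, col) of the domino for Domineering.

ply 1, H at #./#./../../.. | H20=-1→#./#./##/../..; H30=+1→#./#./../##/..*; H40=-1→#./#./../../##
ply 2, V at #./#./../##/.. | V01=-1→##/##/../##/..*; V11=-1→#./##/.#/##/..
ply 3, H at ##/##/../##/.. | H20=+1→##/##/##/##/..*; H40=+1→##/##/../##/##
ply 4: ##/##/##/##/.. is terminal -1 (V); from #./#./../../.. depth 10

PV length from [#./#./../../..]: 3 plies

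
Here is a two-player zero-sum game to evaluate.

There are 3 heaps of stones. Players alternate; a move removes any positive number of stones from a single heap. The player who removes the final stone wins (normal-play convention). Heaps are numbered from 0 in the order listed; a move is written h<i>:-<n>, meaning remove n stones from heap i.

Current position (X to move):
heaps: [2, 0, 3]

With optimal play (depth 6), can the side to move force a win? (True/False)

X winning at [(2,0,3)]: True

p1 X@[(2,0,3)]: h0:-1[(1,0,3)]-1 h0:-2[(0,0,3)]-1 h2:-1[(2,0,2)]+1* h2:-2[(2,0,1)]-1 h2:-3[(2,0,0)]-1
p2 O@[(2,0,2)]: h0:-1[(1,0,2)]-1* h0:-2[(0,0,2)]-1 h2:-1[(2,0,1)]-1 h2:-2[(2,0,0)]-1
p3 X@[(1,0,2)]: h0:-1[(0,0,2)]-1 h2:-1[(1,0,1)]+1* h2:-2[(1,0,0)]-1
p4 O@[(1,0,1)]: h0:-1[(0,0,1)]-1* h2:-1[(1,0,0)]-1
p5 X@[(0,0,1)]: h2:-1[(0,0,0)]+1*
p6 O@[(0,0,0)] terminal -1; root [(2,0,3)] d6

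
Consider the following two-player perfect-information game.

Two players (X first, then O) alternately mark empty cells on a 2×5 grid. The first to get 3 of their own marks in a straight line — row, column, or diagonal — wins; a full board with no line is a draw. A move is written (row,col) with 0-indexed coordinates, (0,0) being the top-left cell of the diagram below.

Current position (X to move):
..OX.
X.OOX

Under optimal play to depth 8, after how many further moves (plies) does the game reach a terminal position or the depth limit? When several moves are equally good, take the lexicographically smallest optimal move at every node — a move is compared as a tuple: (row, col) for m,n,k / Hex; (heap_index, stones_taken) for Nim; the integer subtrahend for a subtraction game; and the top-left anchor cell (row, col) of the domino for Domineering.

ply 1, X at ..OX./X.OOX | (0,0)=-1→X.OX./X.OOX; (0,1)=-1→.XOX./X.OOX; (0,4)=-1→..OXX/X.OOX; (1,1)=+0→..OX./XXOOX*
ply 2, O at ..OX./XXOOX | (0,0)=+0→O.OX./XXOOX*; (0,1)=+0→.OOX./XXOOX; (0,4)=+0→..OXO/XXOOX
ply 3, X at O.OX./XXOOX | (0,1)=+0→OXOX./XXOOX*; (0,4)=-1→O.OXX/XXOOX
ply 4, O at OXOX./XXOOX | (0,4)=+0→OXOXO/XXOOX*
ply 5: OXOXO/XXOOX is terminal +0 (X); from ..OX./X.OOX depth 8

PV length from [..OX./X.OOX]: 4 plies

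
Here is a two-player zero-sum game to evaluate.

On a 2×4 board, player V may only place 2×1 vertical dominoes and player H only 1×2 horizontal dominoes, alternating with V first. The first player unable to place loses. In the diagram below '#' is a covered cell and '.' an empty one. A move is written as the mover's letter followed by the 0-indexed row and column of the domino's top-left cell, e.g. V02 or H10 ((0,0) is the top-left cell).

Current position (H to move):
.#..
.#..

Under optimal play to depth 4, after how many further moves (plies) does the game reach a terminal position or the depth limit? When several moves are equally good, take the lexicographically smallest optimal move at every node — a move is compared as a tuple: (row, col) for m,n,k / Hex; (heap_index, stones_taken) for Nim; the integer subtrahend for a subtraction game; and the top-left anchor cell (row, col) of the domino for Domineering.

PV length from [.#../.#..]: 3 plies

[.#../.#..] H move#1: H02:+1/.###/.#..*, H12:+1/.#../.###
[.###/.#..] V move#2: V00:-1/####/##..*
[####/##..] H move#3: H12:+1/####/####*
[####/####] end (terminal -1, V#4); searched .#../.#.. to 4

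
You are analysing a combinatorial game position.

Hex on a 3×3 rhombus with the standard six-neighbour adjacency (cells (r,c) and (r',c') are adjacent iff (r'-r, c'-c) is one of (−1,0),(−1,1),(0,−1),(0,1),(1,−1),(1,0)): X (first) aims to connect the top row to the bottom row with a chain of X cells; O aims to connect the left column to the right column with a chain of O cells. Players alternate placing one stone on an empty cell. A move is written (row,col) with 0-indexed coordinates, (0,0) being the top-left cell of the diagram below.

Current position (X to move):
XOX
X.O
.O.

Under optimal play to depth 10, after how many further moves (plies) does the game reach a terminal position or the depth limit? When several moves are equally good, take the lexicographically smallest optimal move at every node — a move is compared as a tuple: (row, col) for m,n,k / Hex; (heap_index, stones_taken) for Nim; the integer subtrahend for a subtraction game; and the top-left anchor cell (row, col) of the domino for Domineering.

PV length from [XOX/X.O/.O.]: 1 ply

[XOX/X.O/.O.] X move#1: (1,1):-1/XOX/XXO/.O., (2,0):+1/XOX/X.O/XO.*, (2,2):-1/XOX/X.O/.OX
[XOX/X.O/XO.] end (terminal -1, O#2); searched XOX/X.O/.O. to 10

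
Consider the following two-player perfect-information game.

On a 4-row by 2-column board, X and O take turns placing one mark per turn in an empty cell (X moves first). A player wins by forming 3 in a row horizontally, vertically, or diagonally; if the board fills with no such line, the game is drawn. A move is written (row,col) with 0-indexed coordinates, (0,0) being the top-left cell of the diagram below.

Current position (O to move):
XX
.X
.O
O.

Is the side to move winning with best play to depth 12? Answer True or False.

O winning at [XX/.X/.O/O.]: False

ply 1, O at XX/.X/.O/O. | (1,0)=+0→XX/OX/.O/O.*; (2,0)=+0→XX/.X/OO/O.; (3,1)=+0→XX/.X/.O/OO
ply 2, X at XX/OX/.O/O. | (2,0)=+0→XX/OX/XO/O.*; (3,1)=-1→XX/OX/.O/OX
ply 3, O at XX/OX/XO/O. | (3,1)=+0→XX/OX/XO/OO*
ply 4: XX/OX/XO/OO is terminal +0 (X); from XX/.X/.O/O. depth 12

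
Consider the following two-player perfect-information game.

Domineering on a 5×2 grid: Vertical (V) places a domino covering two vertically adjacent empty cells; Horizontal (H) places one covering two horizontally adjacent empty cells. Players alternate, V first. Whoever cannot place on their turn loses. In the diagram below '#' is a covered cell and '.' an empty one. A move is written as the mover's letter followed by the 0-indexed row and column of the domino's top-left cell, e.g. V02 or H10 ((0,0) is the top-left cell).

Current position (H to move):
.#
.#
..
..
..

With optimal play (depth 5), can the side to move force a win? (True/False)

H winning at [.#/.#/../../..]: True

ply 1, H at .#/.#/../../.. | H20=-1→.#/.#/##/../..; H30=+1→.#/.#/../##/..*; H40=-1→.#/.#/../../##
ply 2, V at .#/.#/../##/.. | V00=-1→##/##/../##/..*; V10=-1→.#/##/#./##/..
ply 3, H at ##/##/../##/.. | H20=+1→##/##/##/##/..*; H40=+1→##/##/../##/##
ply 4: ##/##/##/##/.. is terminal -1 (V); from .#/.#/../../.. depth 5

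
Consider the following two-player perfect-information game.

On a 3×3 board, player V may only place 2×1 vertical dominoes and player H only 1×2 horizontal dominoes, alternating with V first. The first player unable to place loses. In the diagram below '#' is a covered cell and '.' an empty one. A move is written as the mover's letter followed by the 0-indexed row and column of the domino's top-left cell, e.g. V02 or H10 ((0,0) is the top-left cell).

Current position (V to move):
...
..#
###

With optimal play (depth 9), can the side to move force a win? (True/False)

[.../..#/###] V move#1: V00:-1/#../#.#/###, V01:+1/.#./.##/###*
[.#./.##/###] end (terminal -1, H#2); searched .../..#/### to 9

V winning at [.../..#/###]: True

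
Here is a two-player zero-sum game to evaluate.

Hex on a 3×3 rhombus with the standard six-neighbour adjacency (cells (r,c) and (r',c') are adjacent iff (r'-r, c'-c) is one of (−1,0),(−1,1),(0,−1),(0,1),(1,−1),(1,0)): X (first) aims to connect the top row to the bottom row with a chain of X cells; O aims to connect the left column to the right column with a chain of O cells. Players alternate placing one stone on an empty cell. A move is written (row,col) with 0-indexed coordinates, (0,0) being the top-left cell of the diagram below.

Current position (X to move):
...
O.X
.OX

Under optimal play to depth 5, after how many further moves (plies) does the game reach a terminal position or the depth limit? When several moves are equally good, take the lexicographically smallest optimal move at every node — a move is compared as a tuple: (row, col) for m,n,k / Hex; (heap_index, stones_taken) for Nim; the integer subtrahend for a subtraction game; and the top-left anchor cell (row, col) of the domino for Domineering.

p1 X@[.../O.X/.OX]: (0,0)[X../O.X/.OX]-1 (0,1)[.X./O.X/.OX]+1* (0,2)[..X/O.X/.OX]+1 (1,1)[.../OXX/.OX]+1 (2,0)[.../O.X/XOX]-1
p2 O@[.X./O.X/.OX]: (0,0)[OX./O.X/.OX]-1* (0,2)[.XO/O.X/.OX]-1 (1,1)[.X./OOX/.OX]-1 (2,0)[.X./O.X/OOX]-1
p3 X@[OX./O.X/.OX]: (0,2)[OXX/O.X/.OX]+1* (1,1)[OX./OXX/.OX]+1 (2,0)[OX./O.X/XOX]+1
p4 O@[OXX/O.X/.OX] terminal -1; root [.../O.X/.OX] d5

PV length from [.../O.X/.OX]: 3 plies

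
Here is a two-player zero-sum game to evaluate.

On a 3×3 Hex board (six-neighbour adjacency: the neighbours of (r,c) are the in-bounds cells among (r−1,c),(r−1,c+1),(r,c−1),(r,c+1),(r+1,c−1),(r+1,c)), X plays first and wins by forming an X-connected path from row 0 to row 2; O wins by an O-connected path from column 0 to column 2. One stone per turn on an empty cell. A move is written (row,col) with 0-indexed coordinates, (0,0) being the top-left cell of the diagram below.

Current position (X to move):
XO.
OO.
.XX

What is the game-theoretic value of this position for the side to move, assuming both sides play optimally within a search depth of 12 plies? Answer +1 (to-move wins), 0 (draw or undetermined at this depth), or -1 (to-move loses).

[XO./OO./.XX] X move#1: (0,2):-1/XOX/OO./.XX*, (1,2):-1/XO./OOX/.XX, (2,0):-1/XO./OO./XXX
[XOX/OO./.XX] O move#2: (1,2):+1/XOX/OOO/.XX*, (2,0):-1/XOX/OO./OXX
[XOX/OOO/.XX] end (terminal -1, X#3); searched XO./OO./.XX to 12

value(XO./OO./.XX, X) = -1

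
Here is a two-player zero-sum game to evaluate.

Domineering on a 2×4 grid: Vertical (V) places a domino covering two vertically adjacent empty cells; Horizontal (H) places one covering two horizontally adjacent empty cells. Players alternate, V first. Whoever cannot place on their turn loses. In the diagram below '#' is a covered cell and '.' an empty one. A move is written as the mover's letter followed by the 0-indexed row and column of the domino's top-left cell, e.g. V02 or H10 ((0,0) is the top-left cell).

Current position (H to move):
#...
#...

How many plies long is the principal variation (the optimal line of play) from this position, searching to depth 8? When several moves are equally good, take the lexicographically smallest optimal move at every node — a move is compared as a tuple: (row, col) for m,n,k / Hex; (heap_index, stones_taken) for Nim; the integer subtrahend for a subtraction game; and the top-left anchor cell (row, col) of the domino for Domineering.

PV length from [#.../#...]: 3 plies

[#.../#...] H move#1: H01:+1/###./#...*, H02:+1/#.##/#..., H11:+1/#.../###., H12:+1/#.../#.##
[###./#...] V move#2: V03:-1/####/#..#*
[####/#..#] H move#3: H11:+1/####/####*
[####/####] end (terminal -1, V#4); searched #.../#... to 8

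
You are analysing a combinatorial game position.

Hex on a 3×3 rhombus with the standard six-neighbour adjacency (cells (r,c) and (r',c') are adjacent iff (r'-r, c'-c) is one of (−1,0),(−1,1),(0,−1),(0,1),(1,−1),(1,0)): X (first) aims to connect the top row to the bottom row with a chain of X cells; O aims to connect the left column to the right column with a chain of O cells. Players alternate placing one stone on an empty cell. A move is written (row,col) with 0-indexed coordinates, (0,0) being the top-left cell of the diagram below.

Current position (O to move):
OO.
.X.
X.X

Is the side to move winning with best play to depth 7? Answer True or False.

O winning at [OO./.X./X.X]: True

ply 1, O at OO./.X./X.X | (0,2)=+1→OOO/.X./X.X*; (1,0)=-1→OO./OX./X.X; (1,2)=-1→OO./.XO/X.X; (2,1)=-1→OO./.X./XOX
ply 2: OOO/.X./X.X is terminal -1 (X); from OO./.X./X.X depth 7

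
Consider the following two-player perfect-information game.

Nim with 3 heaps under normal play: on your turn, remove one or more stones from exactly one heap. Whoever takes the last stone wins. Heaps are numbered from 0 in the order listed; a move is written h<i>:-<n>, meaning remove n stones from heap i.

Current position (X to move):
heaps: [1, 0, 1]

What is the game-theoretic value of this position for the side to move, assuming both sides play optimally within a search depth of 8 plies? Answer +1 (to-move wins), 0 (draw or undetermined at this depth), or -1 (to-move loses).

ply 1, X at (1,0,1) | h0:-1=-1→(0,0,1)*; h2:-1=-1→(1,0,0)
ply 2, O at (0,0,1) | h2:-1=+1→(0,0,0)*
ply 3: (0,0,0) is terminal -1 (X); from (1,0,1) depth 8

value((1,0,1), X) = -1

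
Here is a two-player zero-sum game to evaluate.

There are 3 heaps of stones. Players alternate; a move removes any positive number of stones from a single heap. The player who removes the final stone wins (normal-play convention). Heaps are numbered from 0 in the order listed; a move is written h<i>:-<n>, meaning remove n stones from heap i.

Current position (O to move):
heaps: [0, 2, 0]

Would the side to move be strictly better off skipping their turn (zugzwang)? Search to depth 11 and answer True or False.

ply 1, O at (0,2,0) | h1:-1=-1→(0,1,0); h1:-2=+1→(0,0,0)*
ply 2: (0,0,0) is terminal -1 (X); from (0,2,0) depth 11
suppose O passes — search the same position with X to move:
pass> ply 1, X at (0,2,0) | h1:-1=-1→(0,1,0); h1:-2=+1→(0,0,0)*
pass> ply 2: (0,0,0) is terminal -1 (O); from (0,2,0) depth 11
for O: play +1, pass -1

zugzwang((0,2,0), O) = False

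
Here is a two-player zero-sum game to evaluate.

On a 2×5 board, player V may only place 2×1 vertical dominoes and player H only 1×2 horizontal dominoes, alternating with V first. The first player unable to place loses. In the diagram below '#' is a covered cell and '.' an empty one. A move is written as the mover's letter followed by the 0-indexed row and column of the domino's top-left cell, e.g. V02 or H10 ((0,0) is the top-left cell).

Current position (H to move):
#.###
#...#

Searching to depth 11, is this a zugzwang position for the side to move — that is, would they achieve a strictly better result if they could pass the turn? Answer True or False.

zugzwang(#.###/#...#, H) = False

p1 H@[#.###/#...#]: H11[#.###/###.#]+1* H12[#.###/#.###]-1
p2 V@[#.###/###.#] terminal -1; root [#.###/#...#] d11
if H skipped the turn, V would face:
~ p1 V@[#.###/#...#]: V01[#####/##..#]-1*
~ p2 H@[#####/##..#]: H12[#####/#####]+1*
~ p3 V@[#####/#####] terminal -1; root [#.###/#...#] d11
compare (H): move=+1 vs pass=+1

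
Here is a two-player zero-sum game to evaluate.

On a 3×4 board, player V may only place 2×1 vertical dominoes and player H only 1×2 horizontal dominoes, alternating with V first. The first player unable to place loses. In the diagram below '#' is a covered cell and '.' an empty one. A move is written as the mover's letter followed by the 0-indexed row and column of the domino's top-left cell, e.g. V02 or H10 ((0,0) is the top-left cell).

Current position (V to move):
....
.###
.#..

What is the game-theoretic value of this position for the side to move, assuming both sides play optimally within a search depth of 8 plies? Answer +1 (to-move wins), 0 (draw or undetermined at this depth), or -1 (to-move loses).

ply 1, V at ..../.###/.#.. | V00=-1→#.../####/.#..*; V10=-1→..../####/##..
ply 2, H at #.../####/.#.. | H01=+1→###./####/.#..*; H02=+1→#.##/####/.#..; H22=+1→#.../####/.###
ply 3: ###./####/.#.. is terminal -1 (V); from ..../.###/.#.. depth 8

value(..../.###/.#.., V) = -1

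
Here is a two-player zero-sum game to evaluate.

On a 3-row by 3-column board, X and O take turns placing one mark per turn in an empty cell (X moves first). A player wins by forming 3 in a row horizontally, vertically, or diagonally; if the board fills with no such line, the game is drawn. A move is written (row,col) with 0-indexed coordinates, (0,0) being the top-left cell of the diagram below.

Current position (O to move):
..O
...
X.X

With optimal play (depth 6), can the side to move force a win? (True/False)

O winning at [..O/.../X.X]: False

p1 O@[..O/.../X.X]: (0,0)[O.O/.../X.X]-1* (0,1)[.OO/.../X.X]-1 (1,0)[..O/O../X.X]-1 (1,1)[..O/.O./X.X]-1 (1,2)[..O/..O/X.X]-1 (2,1)[..O/.../XOX]-1
p2 X@[O.O/.../X.X]: (0,1)[OXO/.../X.X]+0 (1,0)[O.O/X../X.X]-1 (1,1)[O.O/.X./X.X]-1 (1,2)[O.O/..X/X.X]-1 (2,1)[O.O/.../XXX]+1*
p3 O@[O.O/.../XXX] terminal -1; root [..O/.../X.X] d6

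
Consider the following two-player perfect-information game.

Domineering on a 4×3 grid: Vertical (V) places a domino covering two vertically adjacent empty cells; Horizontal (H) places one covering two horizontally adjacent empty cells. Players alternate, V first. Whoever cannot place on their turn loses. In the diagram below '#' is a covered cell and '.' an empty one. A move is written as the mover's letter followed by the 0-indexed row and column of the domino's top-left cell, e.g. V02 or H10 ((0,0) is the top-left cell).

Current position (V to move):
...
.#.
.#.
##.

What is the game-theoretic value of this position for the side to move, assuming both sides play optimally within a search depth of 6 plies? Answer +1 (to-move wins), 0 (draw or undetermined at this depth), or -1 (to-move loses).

value(.../.#./.#./##., V) = +1

ply 1, V at .../.#./.#./##. | V00=+1→#../##./.#./##.*; V02=+1→..#/.##/.#./##.; V10=+1→.../##./##./##.; V12=+1→.../.##/.##/##.; V22=+1→.../.#./.##/###
ply 2, H at #../##./.#./##. | H01=-1→###/##./.#./##.*
ply 3, V at ###/##./.#./##. | V12=+1→###/###/.##/##.*; V22=+1→###/##./.##/###
ply 4: ###/###/.##/##. is terminal -1 (H); from .../.#./.#./##. depth 6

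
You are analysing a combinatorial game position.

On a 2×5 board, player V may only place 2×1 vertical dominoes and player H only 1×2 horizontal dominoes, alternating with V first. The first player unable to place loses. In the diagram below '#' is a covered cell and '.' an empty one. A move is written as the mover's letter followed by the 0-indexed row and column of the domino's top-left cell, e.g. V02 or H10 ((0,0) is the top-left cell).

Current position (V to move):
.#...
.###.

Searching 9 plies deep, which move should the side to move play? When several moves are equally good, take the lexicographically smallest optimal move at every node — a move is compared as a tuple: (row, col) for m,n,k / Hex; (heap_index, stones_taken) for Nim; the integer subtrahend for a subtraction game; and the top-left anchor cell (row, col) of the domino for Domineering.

[.#.../.###.] V move#1: V00:-1/##.../####., V04:+1/.#..#/.####*
[.#..#/.####] H move#2: H02:-1/.####/.####*
[.####/.####] V move#3: V00:+1/#####/#####*
[#####/#####] end (terminal -1, H#4); searched .#.../.###. to 9

V's best at [.#.../.###.]: V04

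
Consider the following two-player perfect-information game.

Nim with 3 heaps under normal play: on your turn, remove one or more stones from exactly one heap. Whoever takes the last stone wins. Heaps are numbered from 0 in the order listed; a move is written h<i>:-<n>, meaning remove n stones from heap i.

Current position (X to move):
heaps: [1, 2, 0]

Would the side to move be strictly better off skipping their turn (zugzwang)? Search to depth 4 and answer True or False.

zugzwang((1,2,0), X) = False

[(1,2,0)] X move#1: h0:-1:-1/(0,2,0), h1:-1:+1/(1,1,0)*, h1:-2:-1/(1,0,0)
[(1,1,0)] O move#2: h0:-1:-1/(0,1,0)*, h1:-1:-1/(1,0,0)
[(0,1,0)] X move#3: h1:-1:+1/(0,0,0)*
[(0,0,0)] end (terminal -1, O#4); searched (1,2,0) to 4
pass branch (O moves first from the same position):
  | [(1,2,0)] O move#1: h0:-1:-1/(0,2,0), h1:-1:+1/(1,1,0)*, h1:-2:-1/(1,0,0)
  | [(1,1,0)] X move#2: h0:-1:-1/(0,1,0)*, h1:-1:-1/(1,0,0)
  | [(0,1,0)] O move#3: h1:-1:+1/(0,0,0)*
  | [(0,0,0)] end (terminal -1, X#4); searched (1,2,0) to 4
X moving scores +1; X passing scores -1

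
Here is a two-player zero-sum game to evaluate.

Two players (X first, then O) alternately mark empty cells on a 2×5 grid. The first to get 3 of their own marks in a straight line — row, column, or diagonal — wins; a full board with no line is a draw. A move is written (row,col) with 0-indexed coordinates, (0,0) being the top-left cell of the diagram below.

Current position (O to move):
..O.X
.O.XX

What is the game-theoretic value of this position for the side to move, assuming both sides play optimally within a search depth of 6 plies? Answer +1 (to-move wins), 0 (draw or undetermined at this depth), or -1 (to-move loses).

value(..O.X/.O.XX, O) = +1

[..O.X/.O.XX] O move#1: (0,0):-1/O.O.X/.O.XX, (0,1):-1/.OO.X/.O.XX, (0,3):-1/..OOX/.O.XX, (1,0):-1/..O.X/OO.XX, (1,2):+1/..O.X/.OOXX*
[..O.X/.OOXX] X move#2: (0,0):-1/X.O.X/.OOXX*, (0,1):-1/.XO.X/.OOXX, (0,3):-1/..OXX/.OOXX, (1,0):-1/..O.X/XOOXX
[X.O.X/.OOXX] O move#3: (0,1):+1/XOO.X/.OOXX*, (0,3):+1/X.OOX/.OOXX, (1,0):+1/X.O.X/OOOXX
[XOO.X/.OOXX] X move#4: (0,3):-1/XOOXX/.OOXX*, (1,0):-1/XOO.X/XOOXX
[XOOXX/.OOXX] O move#5: (1,0):+1/XOOXX/OOOXX*
[XOOXX/OOOXX] end (terminal -1, X#6); searched ..O.X/.O.XX to 6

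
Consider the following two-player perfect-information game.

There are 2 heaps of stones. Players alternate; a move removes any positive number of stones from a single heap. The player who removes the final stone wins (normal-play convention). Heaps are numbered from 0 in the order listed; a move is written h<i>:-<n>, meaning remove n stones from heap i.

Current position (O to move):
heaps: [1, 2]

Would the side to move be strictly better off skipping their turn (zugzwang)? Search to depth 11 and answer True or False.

zugzwang((1,2), O) = False

ply 1, O at (1,2) | h0:-1=-1→(0,2); h1:-1=+1→(1,1)*; h1:-2=-1→(1,0)
ply 2, X at (1,1) | h0:-1=-1→(0,1)*; h1:-1=-1→(1,0)
ply 3, O at (0,1) | h1:-1=+1→(0,0)*
ply 4: (0,0) is terminal -1 (X); from (1,2) depth 11
suppose O passes — search the same position with X to move:
pass> ply 1, X at (1,2) | h0:-1=-1→(0,2); h1:-1=+1→(1,1)*; h1:-2=-1→(1,0)
pass> ply 2, O at (1,1) | h0:-1=-1→(0,1)*; h1:-1=-1→(1,0)
pass> ply 3, X at (0,1) | h1:-1=+1→(0,0)*
pass> ply 4: (0,0) is terminal -1 (O); from (1,2) depth 11
for O: play +1, pass -1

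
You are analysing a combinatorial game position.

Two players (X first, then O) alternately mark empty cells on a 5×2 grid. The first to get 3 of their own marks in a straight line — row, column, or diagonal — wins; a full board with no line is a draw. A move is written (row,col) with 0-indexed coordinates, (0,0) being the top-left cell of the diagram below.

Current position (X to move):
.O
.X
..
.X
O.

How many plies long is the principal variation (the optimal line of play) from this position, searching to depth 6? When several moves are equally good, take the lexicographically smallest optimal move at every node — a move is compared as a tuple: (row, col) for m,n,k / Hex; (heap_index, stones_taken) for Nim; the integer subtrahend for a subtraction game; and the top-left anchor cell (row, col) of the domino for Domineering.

PV length from [.O/.X/../.X/O.]: 5 plies

ply 1, X at .O/.X/../.X/O. | (0,0)=+0→XO/.X/../.X/O.; (1,0)=+1→.O/XX/../.X/O.*; (2,0)=+1→.O/.X/X./.X/O.; (2,1)=+1→.O/.X/.X/.X/O.; (3,0)=+0→.O/.X/../XX/O.; (4,1)=+0→.O/.X/../.X/OX
ply 2, O at .O/XX/../.X/O. | (0,0)=-1→OO/XX/../.X/O.*; (2,0)=-1→.O/XX/O./.X/O.; (2,1)=-1→.O/XX/.O/.X/O.; (3,0)=-1→.O/XX/../OX/O.; (4,1)=-1→.O/XX/../.X/OO
ply 3, X at OO/XX/../.X/O. | (2,0)=+1→OO/XX/X./.X/O.*; (2,1)=+1→OO/XX/.X/.X/O.; (3,0)=+1→OO/XX/../XX/O.; (4,1)=+0→OO/XX/../.X/OX
ply 4, O at OO/XX/X./.X/O. | (2,1)=-1→OO/XX/XO/.X/O.*; (3,0)=-1→OO/XX/X./OX/O.; (4,1)=-1→OO/XX/X./.X/OO
ply 5, X at OO/XX/XO/.X/O. | (3,0)=+1→OO/XX/XO/XX/O.*; (4,1)=+0→OO/XX/XO/.X/OX
ply 6: OO/XX/XO/XX/O. is terminal -1 (O); from .O/.X/../.X/O. depth 6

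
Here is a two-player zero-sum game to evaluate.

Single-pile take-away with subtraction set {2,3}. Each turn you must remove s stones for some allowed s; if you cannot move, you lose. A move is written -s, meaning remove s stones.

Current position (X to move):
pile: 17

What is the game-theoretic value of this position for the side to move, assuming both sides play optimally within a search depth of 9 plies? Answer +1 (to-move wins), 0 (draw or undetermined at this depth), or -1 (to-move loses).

value(17, X) = +1

ply 1, X at 17 | -2=+1→15*; -3=-1→14
ply 2, O at 15 | -2=-1→13*; -3=-1→12
ply 3, X at 13 | -2=+1→11*; -3=+1→10
ply 4, O at 11 | -2=-1→9*; -3=-1→8
ply 5, X at 9 | -2=-1→7; -3=+1→6*
ply 6, O at 6 | -2=-1→4*; -3=-1→3
ply 7, X at 4 | -2=-1→2; -3=+1→1*
ply 8: 1 is terminal -1 (O); from 17 depth 9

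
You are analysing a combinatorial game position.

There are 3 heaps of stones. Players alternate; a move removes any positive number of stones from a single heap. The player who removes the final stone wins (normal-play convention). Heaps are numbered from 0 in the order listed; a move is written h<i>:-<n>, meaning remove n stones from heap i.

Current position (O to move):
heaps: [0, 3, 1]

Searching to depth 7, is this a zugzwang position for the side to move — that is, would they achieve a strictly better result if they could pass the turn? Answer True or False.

[(0,3,1)] O move#1: h1:-1:-1/(0,2,1), h1:-2:+1/(0,1,1)*, h1:-3:-1/(0,0,1), h2:-1:-1/(0,3,0)
[(0,1,1)] X move#2: h1:-1:-1/(0,0,1)*, h2:-1:-1/(0,1,0)
[(0,0,1)] O move#3: h2:-1:+1/(0,0,0)*
[(0,0,0)] end (terminal -1, X#4); searched (0,3,1) to 7
pass branch (X moves first from the same position):
  | [(0,3,1)] X move#1: h1:-1:-1/(0,2,1), h1:-2:+1/(0,1,1)*, h1:-3:-1/(0,0,1), h2:-1:-1/(0,3,0)
  | [(0,1,1)] O move#2: h1:-1:-1/(0,0,1)*, h2:-1:-1/(0,1,0)
  | [(0,0,1)] X move#3: h2:-1:+1/(0,0,0)*
  | [(0,0,0)] end (terminal -1, O#4); searched (0,3,1) to 7
O moving scores +1; O passing scores -1

zugzwang((0,3,1), O) = False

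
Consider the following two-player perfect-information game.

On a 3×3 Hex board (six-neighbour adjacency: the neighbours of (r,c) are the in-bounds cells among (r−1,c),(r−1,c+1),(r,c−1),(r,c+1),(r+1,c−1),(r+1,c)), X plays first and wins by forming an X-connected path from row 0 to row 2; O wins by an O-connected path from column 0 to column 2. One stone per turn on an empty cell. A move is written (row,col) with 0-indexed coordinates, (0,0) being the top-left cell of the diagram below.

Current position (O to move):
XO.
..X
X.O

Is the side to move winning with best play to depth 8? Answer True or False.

O winning at [XO./..X/X.O]: False

[XO./..X/X.O] O move#1: (0,2):-1/XOO/..X/X.O*, (1,0):-1/XO./O.X/X.O, (1,1):-1/XO./.OX/X.O, (2,1):-1/XO./..X/XOO
[XOO/..X/X.O] X move#2: (1,0):+1/XOO/X.X/X.O*, (1,1):-1/XOO/.XX/X.O, (2,1):-1/XOO/..X/XXO
[XOO/X.X/X.O] end (terminal -1, O#3); searched XO./..X/X.O to 8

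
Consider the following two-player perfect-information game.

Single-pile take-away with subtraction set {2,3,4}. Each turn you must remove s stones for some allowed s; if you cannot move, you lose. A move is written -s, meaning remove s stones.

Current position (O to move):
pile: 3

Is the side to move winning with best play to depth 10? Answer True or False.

O winning at [3]: True

[3] O move#1: -2:+1/1*, -3:+1/0
[1] end (terminal -1, X#2); searched 3 to 10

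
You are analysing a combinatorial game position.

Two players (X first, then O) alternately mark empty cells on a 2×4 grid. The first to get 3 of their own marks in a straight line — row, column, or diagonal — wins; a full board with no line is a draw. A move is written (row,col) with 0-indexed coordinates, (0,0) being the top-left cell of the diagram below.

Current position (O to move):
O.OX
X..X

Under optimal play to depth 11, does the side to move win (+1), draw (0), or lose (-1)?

value(O.OX/X..X, O) = +1

ply 1, O at O.OX/X..X | (0,1)=+1→OOOX/X..X*; (1,1)=+0→O.OX/XO.X; (1,2)=+0→O.OX/X.OX
ply 2: OOOX/X..X is terminal -1 (X); from O.OX/X..X depth 11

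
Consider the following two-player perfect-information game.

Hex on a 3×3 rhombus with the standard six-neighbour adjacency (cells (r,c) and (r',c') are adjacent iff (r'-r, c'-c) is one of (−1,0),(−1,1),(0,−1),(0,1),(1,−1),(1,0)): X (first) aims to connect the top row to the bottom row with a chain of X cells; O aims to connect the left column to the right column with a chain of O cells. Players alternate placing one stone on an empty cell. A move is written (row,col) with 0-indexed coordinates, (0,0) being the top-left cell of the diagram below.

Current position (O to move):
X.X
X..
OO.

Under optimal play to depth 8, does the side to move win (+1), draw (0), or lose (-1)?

value(X.X/X../OO., O) = +1

ply 1, O at X.X/X../OO. | (0,1)=+1→XOX/X../OO.*; (1,1)=+1→X.X/XO./OO.; (1,2)=+1→X.X/X.O/OO.; (2,2)=+1→X.X/X../OOO
ply 2, X at XOX/X../OO. | (1,1)=-1→XOX/XX./OO.*; (1,2)=-1→XOX/X.X/OO.; (2,2)=-1→XOX/X../OOX
ply 3, O at XOX/XX./OO. | (1,2)=+1→XOX/XXO/OO.*; (2,2)=+1→XOX/XX./OOO
ply 4: XOX/XXO/OO. is terminal -1 (X); from X.X/X../OO. depth 8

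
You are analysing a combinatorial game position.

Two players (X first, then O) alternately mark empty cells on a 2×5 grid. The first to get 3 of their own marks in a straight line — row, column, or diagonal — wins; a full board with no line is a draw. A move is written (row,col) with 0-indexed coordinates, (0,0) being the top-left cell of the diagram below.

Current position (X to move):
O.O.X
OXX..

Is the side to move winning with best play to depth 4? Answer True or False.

ply 1, X at O.O.X/OXX.. | (0,1)=+0→OXO.X/OXX..; (0,3)=-1→O.OXX/OXX..; (1,3)=+1→O.O.X/OXXX.*; (1,4)=-1→O.O.X/OXX.X
ply 2: O.O.X/OXXX. is terminal -1 (O); from O.O.X/OXX.. depth 4

X winning at [O.O.X/OXX..]: True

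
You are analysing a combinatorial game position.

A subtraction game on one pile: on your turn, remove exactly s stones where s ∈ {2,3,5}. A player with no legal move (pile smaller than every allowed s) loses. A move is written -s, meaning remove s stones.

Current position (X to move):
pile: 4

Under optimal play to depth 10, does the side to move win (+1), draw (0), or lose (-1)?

value(4, X) = +1

[4] X move#1: -2:-1/2, -3:+1/1*
[1] end (terminal -1, O#2); searched 4 to 10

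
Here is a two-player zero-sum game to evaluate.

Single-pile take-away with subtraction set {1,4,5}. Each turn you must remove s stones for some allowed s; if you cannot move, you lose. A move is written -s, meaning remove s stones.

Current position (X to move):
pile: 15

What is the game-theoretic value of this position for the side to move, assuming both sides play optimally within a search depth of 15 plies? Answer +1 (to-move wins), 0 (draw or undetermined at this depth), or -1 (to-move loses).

value(15, X) = +1

p1 X@[15]: -1[14]-1 -4[11]-1 -5[10]+1*
p2 O@[10]: -1[9]-1* -4[6]-1 -5[5]-1
p3 X@[9]: -1[8]+1* -4[5]-1 -5[4]-1
p4 O@[8]: -1[7]-1* -4[4]-1 -5[3]-1
p5 X@[7]: -1[6]-1 -4[3]-1 -5[2]+1*
p6 O@[2]: -1[1]-1*
p7 X@[1]: -1[0]+1*
p8 O@[0] terminal -1; root [15] d15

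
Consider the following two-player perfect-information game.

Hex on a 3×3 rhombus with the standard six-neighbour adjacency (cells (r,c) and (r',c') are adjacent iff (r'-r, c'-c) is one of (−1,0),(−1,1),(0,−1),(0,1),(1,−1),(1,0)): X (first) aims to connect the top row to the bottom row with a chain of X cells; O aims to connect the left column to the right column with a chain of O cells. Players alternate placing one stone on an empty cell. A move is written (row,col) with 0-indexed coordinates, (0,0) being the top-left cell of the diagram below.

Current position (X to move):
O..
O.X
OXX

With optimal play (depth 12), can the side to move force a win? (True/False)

[O../O.X/OXX] X move#1: (0,1):+1/OX./O.X/OXX*, (0,2):+1/O.X/O.X/OXX, (1,1):+1/O../OXX/OXX
[OX./O.X/OXX] O move#2: (0,2):-1/OXO/O.X/OXX*, (1,1):-1/OX./OOX/OXX
[OXO/O.X/OXX] X move#3: (1,1):+1/OXO/OXX/OXX*
[OXO/OXX/OXX] end (terminal -1, O#4); searched O../O.X/OXX to 12

X winning at [O../O.X/OXX]: True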